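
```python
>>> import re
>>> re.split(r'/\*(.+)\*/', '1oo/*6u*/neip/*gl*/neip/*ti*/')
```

['1oo', '6u*/neip/*gl*/neip/*ti', '']

`re.split` interleaves the captured-group text with the surrounding fragments.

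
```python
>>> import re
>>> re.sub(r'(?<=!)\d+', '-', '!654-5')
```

'!--5'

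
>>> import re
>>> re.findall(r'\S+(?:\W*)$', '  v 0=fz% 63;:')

This matches one or more of a non-whitespace character; then zero or more of a non-word character (non-capturing group); then anchored at the end.
Matches: at [10:14] → '63;:'.
Since nothing is captured, `findall` lists the 1 matched substring directly.

['63;:']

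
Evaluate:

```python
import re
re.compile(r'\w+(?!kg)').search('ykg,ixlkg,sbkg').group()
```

'ykg'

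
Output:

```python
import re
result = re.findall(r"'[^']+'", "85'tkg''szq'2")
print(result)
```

["'tkg'", "'szq'"]

Walking the string: at [2:7] → "'tkg'"; at [7:12] → "'szq'".
Since nothing is captured, `findall` lists the 2 matched substrings directly.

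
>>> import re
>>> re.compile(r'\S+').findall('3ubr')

['3ubr']

With no groups in the pattern, `findall` gives back each whole match — 1 here.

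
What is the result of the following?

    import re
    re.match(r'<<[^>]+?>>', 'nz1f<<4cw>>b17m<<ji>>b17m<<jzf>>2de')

`match` is anchored at position 0; if the pattern doesn't fit there, it returns None.
Here position 0 doesn't satisfy it, so the call returns None.

None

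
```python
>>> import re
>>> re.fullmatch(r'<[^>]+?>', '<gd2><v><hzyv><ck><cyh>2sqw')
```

For `fullmatch`, every character of the input must be accounted for by the pattern.
Here there's no way to consume every character, so the call returns None.

None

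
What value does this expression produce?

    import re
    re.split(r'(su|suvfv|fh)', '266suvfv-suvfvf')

`|` is ordered: at each position the engine commits to the first alternative that works.
Matches to split on: at [3:5] → 'su'; at [9:11] → 'su'.
Because the pattern has a capturing group, `split` also inserts each captured text between the pieces.

['266', 'su', 'vfv-', 'su', 'vfvf']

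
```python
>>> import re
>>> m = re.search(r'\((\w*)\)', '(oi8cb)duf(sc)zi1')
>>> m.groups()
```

The match spans [0:7] → '(oi8cb)'.
Captured: group 1 = 'oi8cb'.

('oi8cb',)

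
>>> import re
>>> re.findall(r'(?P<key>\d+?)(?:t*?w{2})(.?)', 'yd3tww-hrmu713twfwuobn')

[('3', '-')]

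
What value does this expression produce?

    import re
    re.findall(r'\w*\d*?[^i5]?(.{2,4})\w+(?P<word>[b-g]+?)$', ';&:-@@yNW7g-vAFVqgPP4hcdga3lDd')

The pattern matches zero or more of a word character, then zero or more of a digit (lazy), then optionally any character except [i5]; then 2 to 4 of any character (captured); then one or more of a word character; then one or more of a character in [b-g] (lazy) (captured as 'word'); then anchored at the end.
Scanning left to right: at [6:30] match 'yNW7g-vAFVqgPP4hcdga3lDd', groups = ('vAFV', 'd').
Multiple groups make `findall` return tuples — one 2-tuple for the one match.

[('vAFV', 'd')]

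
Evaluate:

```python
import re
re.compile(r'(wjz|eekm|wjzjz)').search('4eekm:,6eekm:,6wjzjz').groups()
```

`re.search` scans for the first position where the pattern succeeds.
The match spans [1:5] → 'eekm'.
Captured: group 1 = 'eekm'.

('eekm',)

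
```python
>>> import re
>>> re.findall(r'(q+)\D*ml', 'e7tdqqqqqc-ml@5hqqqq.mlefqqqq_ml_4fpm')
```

This matches one or more of a literal 'q' (captured); then zero or more of a non-digit, then the literal 'ml'.
Matches: at [4:13] match 'qqqqqc-ml', group 1 = 'qqqqq'; at [16:32] match 'qqqq.mlefqqqq_ml', group 1 = 'qqqq'.
With a single group, `findall` returns only what that group captured — 2 items.

['qqqqq', 'qqqq']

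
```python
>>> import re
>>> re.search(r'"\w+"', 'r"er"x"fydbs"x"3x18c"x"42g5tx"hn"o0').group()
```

'"er"'

`search` walks the string left to right and returns the first match it finds.
The match spans [1:5] → '"er"'.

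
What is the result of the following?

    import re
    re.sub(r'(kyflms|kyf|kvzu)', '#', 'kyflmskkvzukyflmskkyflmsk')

'#k##k#k'

Alternation isn't longest-match — the leftmost alternative that fits at this position is chosen.
Matches: at [0:6] → 'kyflms'; at [7:11] → 'kvzu'; at [11:17] → 'kyflms'; at [18:24] → 'kyflms'.
`sub` substitutes '#' at each match site.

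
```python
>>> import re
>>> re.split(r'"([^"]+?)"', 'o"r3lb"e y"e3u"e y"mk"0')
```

['o', 'r3lb', 'e y', 'e3u', 'e y', 'mk', '0']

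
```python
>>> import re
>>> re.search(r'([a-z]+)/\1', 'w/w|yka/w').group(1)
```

'w'

The match spans [0:3] → 'w/w'.
Captured: group 1 = 'w'.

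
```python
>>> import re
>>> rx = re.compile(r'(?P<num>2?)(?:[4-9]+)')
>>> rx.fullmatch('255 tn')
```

The pattern matches optionally a literal '2' (captured as 'num'); then one or more of a character in [4-9] (non-capturing group).
For `fullmatch`, every character of the input must be accounted for by the pattern.
Here the pattern can't cover the whole string, so the call returns None.

None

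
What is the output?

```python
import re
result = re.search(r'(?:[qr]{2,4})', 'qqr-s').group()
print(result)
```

The pattern matches 2 to 4 of one of [qr] (non-capturing group).
`re.search` tries every starting position until one works.
The match spans [0:3] → 'qqr'.

qqr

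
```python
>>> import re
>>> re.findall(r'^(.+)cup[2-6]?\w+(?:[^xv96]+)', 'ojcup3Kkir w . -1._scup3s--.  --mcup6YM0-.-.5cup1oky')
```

['ojcup3Kkir w . -1._scup3s--.  --mcup6YM0-.-.5']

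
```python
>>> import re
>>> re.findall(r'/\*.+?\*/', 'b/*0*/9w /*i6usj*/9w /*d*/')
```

['/*0*/', '/*i6usj*/', '/*d*/']

A `+?`/`*?`/`{m,n}?` starts at its minimum and grows only as far as needed for what follows to match.
No capturing groups, so `findall` returns the 3 full match strings.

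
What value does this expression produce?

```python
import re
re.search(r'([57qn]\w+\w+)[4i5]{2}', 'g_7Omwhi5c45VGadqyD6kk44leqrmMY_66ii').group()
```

'7Omwhi5c45VGadqyD6kk44leqrmMY_66ii'

The pattern matches one of [57qn], then one or more of a word character, then one or more of a word character (captured); then exactly 2 of one of [4i5].
`re.search` scans for the first position where the pattern succeeds.
The match spans [2:36] → '7Omwhi5c45VGadqyD6kk44leqrmMY_66ii'.
Captured: group 1 = '7Omwhi5c45VGadqyD6kk44leqrmMY_66'.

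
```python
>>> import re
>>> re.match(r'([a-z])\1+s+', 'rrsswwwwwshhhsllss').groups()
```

`\1` has to match the exact text group 1 already captured.
`match` is anchored at position 0; if the pattern doesn't fit there, it returns None.
The match spans [0:4] → 'rrss'.
Captured: group 1 = 'r'.

('r',)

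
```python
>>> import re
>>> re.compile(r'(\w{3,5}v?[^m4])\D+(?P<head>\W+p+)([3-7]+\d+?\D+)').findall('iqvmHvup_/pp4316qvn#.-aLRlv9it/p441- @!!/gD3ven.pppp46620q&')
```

Pattern: 3 to 5 of a word character, then optionally a literal 'v', then any character except [m4] (captured); then one or more of a non-digit; then one or more of a non-word character, then one or more of a literal 'p' (captured as 'head'); then one or more of a character in [3-7], then one or more of a digit (lazy), then one or more of a non-digit (captured).
Scanning left to right: at [0:27] match 'iqvmHvup_/pp4316qvn#.-aLRlv', groups = ('iqvmHvu', '/pp', '4316qvn#.-aLRlv'); at [41:59] match 'gD3ven.pppp46620q&', groups = ('gD3ve', '.pppp', '46620q&').
`findall` packs the 3 group values into a tuple for every match.

[('iqvmHvu', '/pp', '4316qvn#.-aLRlv'), ('gD3ve', '.pppp', '46620q&')]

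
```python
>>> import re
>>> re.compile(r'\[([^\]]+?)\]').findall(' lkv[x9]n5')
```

['x9']

Scanning left to right: at [4:8] match '[x9]', group 1 = 'x9'.
With a single group, `findall` returns only what that group captured — 1 item.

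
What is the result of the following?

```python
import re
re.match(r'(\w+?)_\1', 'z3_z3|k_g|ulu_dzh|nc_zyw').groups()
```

The match spans [0:5] → 'z3_z3'.
Captured: group 1 = 'z3'.

('z3',)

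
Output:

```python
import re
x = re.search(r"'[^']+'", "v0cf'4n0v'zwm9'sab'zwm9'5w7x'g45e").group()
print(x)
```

`re.search` scans for the first position where the pattern succeeds.
The match spans [4:10] → "'4n0v'".

'4n0v'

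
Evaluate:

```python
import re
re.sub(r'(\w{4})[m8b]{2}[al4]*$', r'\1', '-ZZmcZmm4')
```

'-ZZmcZ'

The replacement refers to a captured group, so each match is rewritten using its own captured text.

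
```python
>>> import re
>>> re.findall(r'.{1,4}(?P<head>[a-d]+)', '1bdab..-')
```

['b']

`findall` collects group 1 from the one match (1 total).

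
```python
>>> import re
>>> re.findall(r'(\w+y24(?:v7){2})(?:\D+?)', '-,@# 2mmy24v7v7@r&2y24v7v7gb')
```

Pattern: one or more of a word character, then the literal 'y24', then the literal 'v7' repeated 2 times (captured); then one or more of a non-digit (lazy) (non-capturing group).
Walking the string: at [5:16] match '2mmy24v7v7@', group 1 = '2mmy24v7v7'; at [18:27] match '2y24v7v7g', group 1 = '2y24v7v7'.
One capturing group, so `findall` returns just the captured substring from each match — 2 in all.

['2mmy24v7v7', '2y24v7v7']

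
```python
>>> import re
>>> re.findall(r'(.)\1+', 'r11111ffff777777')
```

`\1` has to match the exact text group 1 already captured.
One capturing group, so `findall` returns just the captured substring from each match — 3 in all.

['1', 'f', '7']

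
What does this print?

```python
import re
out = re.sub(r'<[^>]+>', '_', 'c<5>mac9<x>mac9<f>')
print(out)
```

Matches: at [1:4] → '<5>'; at [8:11] → '<x>'; at [15:18] → '<f>'.
Every occurrence is swapped for '_'.

c_mac9_mac9_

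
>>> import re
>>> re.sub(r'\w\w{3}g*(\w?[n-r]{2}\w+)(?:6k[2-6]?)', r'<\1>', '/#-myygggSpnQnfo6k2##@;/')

The pattern matches a word character, then exactly 3 of a word character, then zero or more of a literal 'g'; then optionally a word character, then exactly 2 of a character in [n-r], then one or more of a word character (captured); then the literal '6k', then optionally a character in [2-6] (non-capturing group).
Matches: at [3:19] → 'myygggSpnQnfo6k2'.
Each match is replaced using the text its own group 1 captured.

'/#-<SpnQnfo>##@;/'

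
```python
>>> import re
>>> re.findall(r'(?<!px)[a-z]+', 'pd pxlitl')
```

['pd', 'pxlitl']

Because the assertion is negative and zero-width, positions next to the forbidden text are skipped.
Matches: at [0:2] → 'pd'; at [3:9] → 'pxlitl'.
Since nothing is captured, `findall` lists the 2 matched substrings directly.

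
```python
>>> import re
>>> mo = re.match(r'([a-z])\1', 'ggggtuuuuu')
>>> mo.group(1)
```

'g'

A backreference is literal: `\1` must see the identical characters the first group matched.
With `match`, the pattern is implicitly anchored at the beginning.
The match spans [0:2] → 'gg'.
Captured: group 1 = 'g'.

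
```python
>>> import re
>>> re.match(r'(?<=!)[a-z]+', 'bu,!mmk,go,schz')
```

Lookahead/lookbehind check context without consuming it, so the matched span excludes the asserted characters.
`match` is anchored at position 0; if the pattern doesn't fit there, it returns None.
Here position 0 doesn't satisfy it, so the call returns None.

None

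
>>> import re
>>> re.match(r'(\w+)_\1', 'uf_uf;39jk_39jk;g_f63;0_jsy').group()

'uf_uf'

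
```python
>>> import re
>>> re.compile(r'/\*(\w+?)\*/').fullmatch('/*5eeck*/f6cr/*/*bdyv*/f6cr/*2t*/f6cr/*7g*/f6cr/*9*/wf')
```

None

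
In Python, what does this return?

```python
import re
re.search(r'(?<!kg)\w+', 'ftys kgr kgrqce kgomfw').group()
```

'ftys'

The negative lookahead/lookbehind blocks any match where the forbidden context is present.
The match spans [0:4] → 'ftys'.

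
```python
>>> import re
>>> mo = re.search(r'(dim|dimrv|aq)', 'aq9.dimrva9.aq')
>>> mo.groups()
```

('aq',)

`re.search` tries every starting position until one works.
The match spans [0:2] → 'aq'.
Captured: group 1 = 'aq'.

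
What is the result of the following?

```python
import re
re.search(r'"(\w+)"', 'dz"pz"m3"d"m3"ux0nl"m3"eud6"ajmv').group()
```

'"pz"'

`re.search` tries every starting position until one works.
The match spans [2:6] → '"pz"'.
Captured: group 1 = 'pz'.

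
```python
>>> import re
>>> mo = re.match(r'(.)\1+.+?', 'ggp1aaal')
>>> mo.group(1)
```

'g'

`\1` is not a pattern — it's the concrete string captured by group 1, re-applied verbatim.
`re.match` won't scan ahead — the pattern has to work from the very first character.
The match spans [0:3] → 'ggp'.
Captured: group 1 = 'g'.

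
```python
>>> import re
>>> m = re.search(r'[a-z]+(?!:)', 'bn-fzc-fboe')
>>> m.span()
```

(0, 2)

`(?!…)`/`(?<!…)` only lets a position through if the neighbouring text does NOT match; no characters are consumed.
`re.search` scans for the first position where the pattern succeeds.
The match spans [0:2] → 'bn'.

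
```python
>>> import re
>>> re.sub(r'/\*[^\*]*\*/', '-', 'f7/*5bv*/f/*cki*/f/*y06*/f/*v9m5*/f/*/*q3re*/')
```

'f7-f-f-f-f/*-'

Matches: at [2:9] → '/*5bv*/'; at [10:17] → '/*cki*/'; at [18:25] → '/*y06*/'; at [26:34] → '/*v9m5*/'; at [37:45] → '/*q3re*/'.
`sub` substitutes '-' at each match site.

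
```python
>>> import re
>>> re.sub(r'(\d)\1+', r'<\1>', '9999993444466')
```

'<9>3<4><6>'

The backreference `\1` re-matches whatever the first group consumed, character for character.
`\1` in the replacement pulls in group 1's text for each match.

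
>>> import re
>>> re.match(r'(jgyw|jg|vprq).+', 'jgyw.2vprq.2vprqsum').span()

`re.match` won't scan ahead — the pattern has to work from the very first character.
The match spans [0:19] → 'jgyw.2vprq.2vprqsum'.

(0, 19)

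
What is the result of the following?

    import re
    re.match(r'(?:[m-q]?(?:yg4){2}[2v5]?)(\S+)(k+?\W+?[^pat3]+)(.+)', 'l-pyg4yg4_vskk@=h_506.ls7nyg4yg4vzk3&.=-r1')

None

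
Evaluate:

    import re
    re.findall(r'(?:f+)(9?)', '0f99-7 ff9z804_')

One capturing group, so `findall` returns just the captured substring from each match — 2 in all.

['9', '9']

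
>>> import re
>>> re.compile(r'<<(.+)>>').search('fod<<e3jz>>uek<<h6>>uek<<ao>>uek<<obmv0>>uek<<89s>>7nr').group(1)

'e3jz>>uek<<h6>>uek<<ao>>uek<<obmv0>>uek<<89s'

The match spans [3:51] → '<<e3jz>>uek<<h6>>uek<<ao>>uek<<obmv0>>uek<<89s>>'.
Captured: group 1 = 'e3jz>>uek<<h6>>uek<<ao>>uek<<obmv0>>uek<<89s'.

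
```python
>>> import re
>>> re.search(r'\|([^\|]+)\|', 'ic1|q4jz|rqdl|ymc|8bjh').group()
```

The match spans [3:9] → '|q4jz|'.

'|q4jz|'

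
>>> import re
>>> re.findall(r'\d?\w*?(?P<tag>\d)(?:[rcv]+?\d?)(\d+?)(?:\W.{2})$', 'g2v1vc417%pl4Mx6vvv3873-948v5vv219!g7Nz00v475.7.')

Pattern: optionally a digit, then zero or more of a word character (lazy); then a digit (captured as 'tag'); then one or more of one of [rcv] (lazy), then optionally a digit (non-capturing group); then one or more of a digit (lazy) (captured); then a non-word character, then exactly 2 of any character (non-capturing group); then anchored at the end.
Matches: at [35:48] match 'g7Nz00v475.7.', groups = ('0', '75').
`findall` packs the 2 group values into a tuple for every match.

[('0', '75')]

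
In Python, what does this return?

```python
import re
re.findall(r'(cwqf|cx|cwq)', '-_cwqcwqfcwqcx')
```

['cwq', 'cwqf', 'cwq', 'cx']

The regex engine tests alternatives in the order written; an earlier branch that matches wins even if a later one would match more.
Walking the string: at [2:5] match 'cwq', group 1 = 'cwq'; at [5:9] match 'cwqf', group 1 = 'cwqf'; at [9:12] match 'cwq', group 1 = 'cwq'; at [12:14] match 'cx', group 1 = 'cx'.
One capturing group, so `findall` returns just the captured substring from each match — 4 in all.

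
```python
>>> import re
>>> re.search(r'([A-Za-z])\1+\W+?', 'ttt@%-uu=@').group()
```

'ttt@'

After group 1 captures some text, `\1` only succeeds where that same text appears again.
`re.search` scans for the first position where the pattern succeeds.
The match spans [0:4] → 'ttt@'.
Captured: group 1 = 't'.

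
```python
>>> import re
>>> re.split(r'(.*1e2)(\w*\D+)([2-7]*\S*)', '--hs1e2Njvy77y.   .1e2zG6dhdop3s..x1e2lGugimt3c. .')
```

['', '--hs1e2Njvy77y.   .1e2zG6dhdop3s..x1e2', 'lGugimt3c. .', '', '']

The group in the pattern means `split` returns the separators' captures alongside the pieces.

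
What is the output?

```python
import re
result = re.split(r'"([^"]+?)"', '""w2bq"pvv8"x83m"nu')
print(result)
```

With a capturing group present, the delimiter's captured portion is kept in the result list.

['"', 'w2bq', 'pvv8', 'x83m', 'nu']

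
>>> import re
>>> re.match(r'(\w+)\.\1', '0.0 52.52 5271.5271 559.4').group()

'0.0'

The backreference `\1` re-matches whatever the first group consumed, character for character.
`re.match` only tries the pattern at the start of the string.
The match spans [0:3] → '0.0'.
Captured: group 1 = '0'.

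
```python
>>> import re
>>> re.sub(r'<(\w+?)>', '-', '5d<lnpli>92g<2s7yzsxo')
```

'5d-92g<2s7yzsxo'

`sub` substitutes '-' at each match site.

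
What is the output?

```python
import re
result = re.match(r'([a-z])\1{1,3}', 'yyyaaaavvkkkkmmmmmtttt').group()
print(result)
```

`\1` is not a pattern — it's the concrete string captured by group 1, re-applied verbatim.
With `match`, the pattern is implicitly anchored at the beginning.
The match spans [0:3] → 'yyy'.
Captured: group 1 = 'y'.

yyy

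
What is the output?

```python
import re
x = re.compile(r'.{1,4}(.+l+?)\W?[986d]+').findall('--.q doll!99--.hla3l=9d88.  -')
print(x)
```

[' doll!99--.hla3l']

Pattern: 1 to 4 of any character; then one or more of any character, then one or more of the literal 'l' (lazy) (captured); then optionally a non-word character, then one or more of one of [986d].
Because there's exactly one group, `findall` drops the full match and keeps group 1 from the one hit.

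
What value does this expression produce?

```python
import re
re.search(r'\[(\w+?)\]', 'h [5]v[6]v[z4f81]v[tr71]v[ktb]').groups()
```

('5',)

Unlike `match`, `search` isn't anchored — it looks for the pattern anywhere in the string.
The match spans [2:5] → '[5]'.
Captured: group 1 = '5'.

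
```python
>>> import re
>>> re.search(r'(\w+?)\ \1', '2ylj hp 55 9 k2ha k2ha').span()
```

A backreference is literal: `\1` must see the identical characters the first group matched.
The match spans [13:22] → 'k2ha k2ha'.

(13, 22)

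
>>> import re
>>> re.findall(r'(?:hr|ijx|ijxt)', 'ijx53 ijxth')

['ijx', 'ijx']

`|` is ordered: at each position the engine commits to the first alternative that works.
Scanning left to right: at [0:3] → 'ijx'; at [6:9] → 'ijx'.
No capturing groups, so `findall` returns the 2 full match strings.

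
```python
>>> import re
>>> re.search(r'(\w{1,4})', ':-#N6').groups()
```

('N6',)

The pattern matches 1 to 4 of a word character (captured).
`search` walks the string left to right and returns the first match it finds.
The match spans [3:5] → 'N6'.
Captured: group 1 = 'N6'.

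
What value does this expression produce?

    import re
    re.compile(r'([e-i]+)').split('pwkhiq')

This matches one or more of a character in [e-i] (captured).
Matches to split on: at [3:5] → 'hi'.
Because the pattern has a capturing group, `split` also inserts each captured text between the pieces.

['pwk', 'hi', 'q']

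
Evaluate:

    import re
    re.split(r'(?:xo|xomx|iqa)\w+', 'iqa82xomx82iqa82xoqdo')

['', '']

Matches to split on: at [0:21] → 'iqa82xomx82iqa82xoqdo'.
The string is cut at each match, leaving 2 pieces.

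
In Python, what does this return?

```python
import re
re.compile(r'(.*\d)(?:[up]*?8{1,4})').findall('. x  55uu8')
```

['. x  55']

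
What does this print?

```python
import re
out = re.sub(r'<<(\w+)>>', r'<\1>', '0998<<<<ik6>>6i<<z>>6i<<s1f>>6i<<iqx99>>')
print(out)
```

0998<<<ik6>6i<z>6i<s1f>6i<iqx99>

Matches: at [6:13] → '<<ik6>>'; at [15:20] → '<<z>>'; at [22:29] → '<<s1f>>'; at [31:40] → '<<iqx99>>'.
Each match is replaced using the text its own group 1 captured.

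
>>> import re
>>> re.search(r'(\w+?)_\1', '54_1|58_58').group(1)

'58'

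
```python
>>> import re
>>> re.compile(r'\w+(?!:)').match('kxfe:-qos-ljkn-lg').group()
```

'kxf'

A negative assertion filters positions out without eating any characters.
`match` is anchored at position 0; if the pattern doesn't fit there, it returns None.
The match spans [0:3] → 'kxf'.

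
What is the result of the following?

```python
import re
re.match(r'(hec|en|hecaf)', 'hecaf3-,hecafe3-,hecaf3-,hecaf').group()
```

'hec'

Alternation isn't longest-match — the leftmost alternative that fits at this position is chosen.
`match` is anchored at position 0; if the pattern doesn't fit there, it returns None.
The match spans [0:3] → 'hec'.
Captured: group 1 = 'hec'.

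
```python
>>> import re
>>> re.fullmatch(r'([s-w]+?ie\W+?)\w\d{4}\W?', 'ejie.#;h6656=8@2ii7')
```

None

`re.fullmatch` requires the pattern to consume the entire string.
Here the string isn't matched end-to-end, so the call returns None.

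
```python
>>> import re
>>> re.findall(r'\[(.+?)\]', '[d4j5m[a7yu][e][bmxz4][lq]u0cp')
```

`findall` collects group 1 from each match (4 total).

['d4j5m[a7yu', 'e', 'bmxz4', 'lq']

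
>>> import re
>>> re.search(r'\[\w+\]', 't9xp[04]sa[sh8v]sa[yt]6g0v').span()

(4, 8)

`search` walks the string left to right and returns the first match it finds.
The match spans [4:8] → '[04]'.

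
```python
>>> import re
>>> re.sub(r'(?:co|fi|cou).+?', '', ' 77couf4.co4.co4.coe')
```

' 77f4...'

`|` is ordered: at each position the engine commits to the first alternative that works.
Every occurrence is swapped for ''.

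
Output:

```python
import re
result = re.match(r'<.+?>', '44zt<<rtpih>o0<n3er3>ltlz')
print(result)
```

`re.match` won't scan ahead — the pattern has to work from the very first character.
Here the string doesn't start with a match, so the call returns None.

None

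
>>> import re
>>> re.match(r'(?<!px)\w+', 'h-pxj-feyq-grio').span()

(0, 1)

The negative lookahead/lookbehind blocks any match where the forbidden context is present.
`re.match` won't scan ahead — the pattern has to work from the very first character.
The match spans [0:1] → 'h'.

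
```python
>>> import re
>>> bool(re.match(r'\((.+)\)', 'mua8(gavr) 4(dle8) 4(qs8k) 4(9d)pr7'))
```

`match` is anchored at position 0; if the pattern doesn't fit there, it returns None.
Here position 0 doesn't satisfy it, so the call returns None, and `bool(None)` is False.

False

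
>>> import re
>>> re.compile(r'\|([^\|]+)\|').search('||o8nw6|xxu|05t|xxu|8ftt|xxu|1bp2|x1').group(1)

'o8nw6'

The match spans [1:8] → '|o8nw6|'.
Captured: group 1 = 'o8nw6'.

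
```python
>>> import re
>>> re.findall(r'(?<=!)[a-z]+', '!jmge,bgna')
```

Because the assertion is zero-width, the text it checks is not consumed and won't appear in the result.
Scanning left to right: at [1:5] → 'jmge'.
`findall` yields the raw match text (1 of them) because the pattern has no groups.

['jmge']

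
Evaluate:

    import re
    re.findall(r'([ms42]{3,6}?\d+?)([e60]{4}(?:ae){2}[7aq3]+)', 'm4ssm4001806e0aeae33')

`findall` packs the 2 group values into a tuple for every match.

[('m4ssm40018', '06e0aeae33')]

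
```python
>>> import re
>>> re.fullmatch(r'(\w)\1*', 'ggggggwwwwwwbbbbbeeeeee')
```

None

`re.fullmatch` is like wrapping the pattern in `^…$` (in single-line mode).
Here the pattern can't cover the whole string, so the call returns None.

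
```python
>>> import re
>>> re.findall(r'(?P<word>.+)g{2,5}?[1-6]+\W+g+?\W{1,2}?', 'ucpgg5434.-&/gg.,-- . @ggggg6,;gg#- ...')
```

The pattern matches one or more of any character (captured as 'word'); then 2 to 5 of the literal 'g' (lazy), then one or more of a character in [1-6]; then one or more of a non-word character, then one or more of the literal 'g' (lazy), then 1 to 2 of a non-word character (lazy).
Matches: at [0:34] match 'ucpgg5434.-&/gg.,-- . @ggggg6,;gg#', group 1 = 'ucpgg5434.-&/gg.,-- . @ggg'.
`findall` collects group 1 from the one match (1 total).

['ucpgg5434.-&/gg.,-- . @ggg']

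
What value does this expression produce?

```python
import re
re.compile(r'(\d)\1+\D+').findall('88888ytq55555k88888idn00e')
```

`\1` has to match the exact text group 1 already captured.
Walking the string: at [0:8] match '88888ytq', group 1 = '8'; at [8:14] match '55555k', group 1 = '5'; at [14:22] match '88888idn', group 1 = '8'; at [22:25] match '00e', group 1 = '0'.
Because there's exactly one group, `findall` drops the full match and keeps group 1 from each hit.

['8', '5', '8', '0']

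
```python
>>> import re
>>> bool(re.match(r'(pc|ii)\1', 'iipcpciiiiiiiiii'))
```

The backreference `\1` re-matches whatever the first group consumed, character for character.
`re.match` won't scan ahead — the pattern has to work from the very first character.
Here the string doesn't start with a match, so the call returns None, and `bool(None)` is False.

False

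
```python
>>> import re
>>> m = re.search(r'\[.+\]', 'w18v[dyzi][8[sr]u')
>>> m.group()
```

The match spans [4:16] → '[dyzi][8[sr]'.

'[dyzi][8[sr]'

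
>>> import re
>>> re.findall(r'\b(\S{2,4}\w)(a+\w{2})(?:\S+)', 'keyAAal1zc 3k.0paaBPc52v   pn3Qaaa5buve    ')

[('keyAA', 'al1'), ('3k.0p', 'aaBP'), ('pn3Qa', 'aa5b')]

This matches a word boundary (`\b`, zero-width); then 2 to 4 of a non-whitespace character, then a word character (captured); then one or more of a literal 'a', then exactly 2 of a word character (captured); then one or more of a non-whitespace character (non-capturing group).
Scanning left to right: at [0:10] match 'keyAAal1zc', groups = ('keyAA', 'al1'); at [11:24] match '3k.0paaBPc52v', groups = ('3k.0p', 'aaBP'); at [27:39] match 'pn3Qaaa5buve', groups = ('pn3Qa', 'aa5b').
2 groups means each result is a tuple of 2 captured strings — 3 here.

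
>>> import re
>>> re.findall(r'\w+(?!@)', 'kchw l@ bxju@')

['kchw', 'bxj']

`(?!…)`/`(?<!…)` only lets a position through if the neighbouring text does NOT match; no characters are consumed.
No capturing groups, so `findall` returns the 2 full match strings.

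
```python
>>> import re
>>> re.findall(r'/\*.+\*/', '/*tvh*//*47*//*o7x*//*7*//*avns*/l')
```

`findall` yields the raw match text (1 of them) because the pattern has no groups.

['/*tvh*//*47*//*o7x*//*7*//*avns*/']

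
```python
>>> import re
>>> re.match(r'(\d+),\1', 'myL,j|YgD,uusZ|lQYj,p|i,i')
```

None

`match` is anchored at position 0; if the pattern doesn't fit there, it returns None.
Here position 0 doesn't satisfy it, so the call returns None.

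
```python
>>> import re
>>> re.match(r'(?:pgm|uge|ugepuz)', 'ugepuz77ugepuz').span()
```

(0, 3)

`|` is ordered: at each position the engine commits to the first alternative that works.
`re.match` won't scan ahead — the pattern has to work from the very first character.
The match spans [0:3] → 'uge'.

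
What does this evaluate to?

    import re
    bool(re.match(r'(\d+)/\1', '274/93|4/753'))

`\1` is not a pattern — it's the concrete string captured by group 1, re-applied verbatim.
`re.match` only tries the pattern at the start of the string.
Here the pattern fails at index 0, so the call returns None, and `bool(None)` is False.

False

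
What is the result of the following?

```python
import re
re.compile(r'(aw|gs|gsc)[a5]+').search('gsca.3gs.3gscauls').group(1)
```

'gsc'

The match spans [0:4] → 'gsca'.
Captured: group 1 = 'gsc'.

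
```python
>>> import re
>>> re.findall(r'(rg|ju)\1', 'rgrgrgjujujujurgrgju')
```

`\1` has to match the exact text group 1 already captured.
Walking the string: at [0:4] match 'rgrg', group 1 = 'rg'; at [6:10] match 'juju', group 1 = 'ju'; at [10:14] match 'juju', group 1 = 'ju'; at [14:18] match 'rgrg', group 1 = 'rg'.
Because there's exactly one group, `findall` drops the full match and keeps group 1 from each hit.

['rg', 'ju', 'ju', 'rg']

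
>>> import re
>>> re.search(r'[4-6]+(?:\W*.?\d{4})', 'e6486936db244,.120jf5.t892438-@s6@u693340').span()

The pattern matches one or more of a character in [4-6]; then zero or more of a non-word character, then optionally any character, then exactly 4 of a digit (non-capturing group).
`re.search` scans for the first position where the pattern succeeds.
The match spans [1:8] → '6486936'.

(1, 8)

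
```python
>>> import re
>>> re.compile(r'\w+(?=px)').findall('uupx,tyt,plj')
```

['uu']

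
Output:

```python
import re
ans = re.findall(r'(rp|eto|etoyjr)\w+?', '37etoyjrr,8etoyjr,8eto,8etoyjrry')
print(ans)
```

Alternation isn't longest-match — the leftmost alternative that fits at this position is chosen.
Walking the string: at [2:6] match 'etoy', group 1 = 'eto'; at [11:15] match 'etoy', group 1 = 'eto'; at [24:28] match 'etoy', group 1 = 'eto'.
`findall` collects group 1 from each match (3 total).

['eto', 'eto', 'eto']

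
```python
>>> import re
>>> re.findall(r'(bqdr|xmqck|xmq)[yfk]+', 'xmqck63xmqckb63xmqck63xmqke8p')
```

Walking the string: at [22:26] match 'xmqk', group 1 = 'xmq'.
One capturing group, so `findall` returns just the captured substring from the one match — 1 in all.

['xmq']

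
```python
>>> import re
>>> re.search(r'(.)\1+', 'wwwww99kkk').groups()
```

('w',)

The match spans [0:5] → 'wwwww'.
Captured: group 1 = 'w'.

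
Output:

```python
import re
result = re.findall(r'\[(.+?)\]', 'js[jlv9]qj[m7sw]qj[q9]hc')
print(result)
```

Because the quantifier is non-greedy, it stops expanding at the earliest point where the rest of the pattern can succeed.
Matches: at [2:8] match '[jlv9]', group 1 = 'jlv9'; at [10:16] match '[m7sw]', group 1 = 'm7sw'; at [18:22] match '[q9]', group 1 = 'q9'.
`findall` collects group 1 from each match (3 total).

['jlv9', 'm7sw', 'q9']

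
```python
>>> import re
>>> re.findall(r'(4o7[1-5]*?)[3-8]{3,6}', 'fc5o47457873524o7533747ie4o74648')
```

['4o7', '4o7']

The pattern matches the literal '4o7', then zero or more of a character in [1-5] (lazy) (captured); then 3 to 6 of a character in [3-8].
Scanning left to right: at [14:23] match '4o7533747', group 1 = '4o7'; at [25:32] match '4o74648', group 1 = '4o7'.
One capturing group, so `findall` returns just the captured substring from each match — 2 in all.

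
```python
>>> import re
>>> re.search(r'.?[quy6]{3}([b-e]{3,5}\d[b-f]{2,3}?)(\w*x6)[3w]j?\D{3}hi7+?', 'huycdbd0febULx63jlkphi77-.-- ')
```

None

Pattern: optionally any character, then exactly 3 of one of [quy6]; then 3 to 5 of a character in [b-e], then a digit, then 2 to 3 of a character in [b-f] (lazy) (captured); then zero or more of a word character, then the literal 'x6' (captured); then one of [3w], then optionally the literal 'j', then exactly 3 of a non-digit; then the literal 'hi', then one or more of a literal '7' (lazy).
Here the pattern never matches, so the call returns None.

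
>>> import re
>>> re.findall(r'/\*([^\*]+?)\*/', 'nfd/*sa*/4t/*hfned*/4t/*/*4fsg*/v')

Because there's exactly one group, `findall` drops the full match and keeps group 1 from each hit.

['sa', 'hfned', '4fsg']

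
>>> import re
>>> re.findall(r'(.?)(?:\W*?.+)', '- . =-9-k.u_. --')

['-']

The pattern matches optionally any character (captured); then zero or more of a non-word character (lazy), then one or more of any character (non-capturing group).
With a single group, `findall` returns only what that group captured — 1 item.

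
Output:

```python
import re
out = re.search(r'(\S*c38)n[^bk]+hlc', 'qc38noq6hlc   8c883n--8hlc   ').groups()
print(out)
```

The pattern matches zero or more of a non-whitespace character, then the literal 'c38' (captured); then the literal 'n', then one or more of any character except [bk], then the literal 'hlc'.
Unlike `match`, `search` isn't anchored — it looks for the pattern anywhere in the string.
The match spans [0:26] → 'qc38noq6hlc   8c883n--8hlc'.
Captured: group 1 = 'qc38'.

('qc38',)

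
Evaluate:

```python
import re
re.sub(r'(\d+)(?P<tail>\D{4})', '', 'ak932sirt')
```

The pattern matches one or more of a digit (captured); then exactly 4 of a non-digit (captured as 'tail').
Matches: at [2:9] → '932sirt'.
Each match is replaced by ''.

'ak'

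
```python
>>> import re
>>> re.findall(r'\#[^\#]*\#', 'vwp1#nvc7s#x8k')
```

['#nvc7s#']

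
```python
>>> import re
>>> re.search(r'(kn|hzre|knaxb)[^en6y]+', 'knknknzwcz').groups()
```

The match spans [0:3] → 'knk'.
Captured: group 1 = 'kn'.

('kn',)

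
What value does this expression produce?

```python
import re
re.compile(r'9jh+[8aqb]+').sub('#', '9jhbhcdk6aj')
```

'#hcdk6aj'

Pattern: the literal '9j', then one or more of a literal 'h'; then one or more of one of [8aqb].
Matches: at [0:4] → '9jhb'.
Each match is replaced by '#'.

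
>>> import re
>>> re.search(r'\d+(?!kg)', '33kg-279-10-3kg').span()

(0, 1)

The negative lookaround is zero-width — it rules out positions where the adjacent text would match, without consuming anything.
The match spans [0:1] → '3'.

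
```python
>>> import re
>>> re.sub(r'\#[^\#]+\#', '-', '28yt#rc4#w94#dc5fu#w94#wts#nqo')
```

'28yt-w94-w94-nqo'

Matches: at [4:9] → '#rc4#'; at [12:19] → '#dc5fu#'; at [22:27] → '#wts#'.
Every occurrence is swapped for '-'.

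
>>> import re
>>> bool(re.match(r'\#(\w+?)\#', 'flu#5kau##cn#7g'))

`re.match` only tries the pattern at the start of the string.
Here the string doesn't start with a match, so the call returns None, and `bool(None)` is False.

False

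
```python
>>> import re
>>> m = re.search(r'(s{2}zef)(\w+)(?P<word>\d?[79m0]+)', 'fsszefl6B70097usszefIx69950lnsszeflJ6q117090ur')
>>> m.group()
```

'sszefl6B70097usszefIx69950lnsszeflJ6q117090'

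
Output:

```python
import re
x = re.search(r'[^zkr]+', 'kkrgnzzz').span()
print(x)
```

This matches one or more of any character except [zkr].
The match spans [3:5] → 'gn'.

(3, 5)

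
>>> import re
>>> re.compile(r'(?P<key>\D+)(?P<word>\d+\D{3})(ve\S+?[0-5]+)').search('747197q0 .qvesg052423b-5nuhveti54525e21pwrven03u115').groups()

('q', '0 .q', 'vesg052423')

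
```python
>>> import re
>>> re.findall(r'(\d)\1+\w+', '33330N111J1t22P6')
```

`\1` has to match the exact text group 1 already captured.
With a single group, `findall` returns only what that group captured — 1 item.

['3']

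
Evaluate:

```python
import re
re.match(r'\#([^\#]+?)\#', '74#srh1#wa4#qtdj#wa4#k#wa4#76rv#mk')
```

With `match`, the pattern is implicitly anchored at the beginning.
Here the string doesn't start with a match, so the call returns None.

None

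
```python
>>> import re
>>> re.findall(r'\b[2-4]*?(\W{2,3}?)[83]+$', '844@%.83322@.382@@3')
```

['@@']

This matches a word boundary (`\b`, zero-width); then zero or more of a character in [2-4] (lazy); then 2 to 3 of a non-word character (lazy) (captured); then one or more of one of [83]; then anchored at the end.
Matches: at [16:19] match '@@3', group 1 = '@@'.
With a single group, `findall` returns only what that group captured — 1 item.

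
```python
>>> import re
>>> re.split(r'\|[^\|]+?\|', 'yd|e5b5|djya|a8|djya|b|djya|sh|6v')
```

['yd', 'djya', 'djya', 'djya', '6v']

Matches to split on: at [2:8] → '|e5b5|'; at [12:16] → '|a8|'; at [20:23] → '|b|'; at [27:31] → '|sh|'.
Splitting on the pattern gives 5 pieces.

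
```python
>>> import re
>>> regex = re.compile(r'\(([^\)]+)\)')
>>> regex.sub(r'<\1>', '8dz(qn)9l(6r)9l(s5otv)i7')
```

'8dz<qn>9l<6r>9l<s5otv>i7'

Each match is replaced using the text its own group 1 captured.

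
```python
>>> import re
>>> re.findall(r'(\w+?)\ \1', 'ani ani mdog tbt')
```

['ani']

`\1` has to match the exact text group 1 already captured.
Walking the string: at [0:7] match 'ani ani', group 1 = 'ani'.
`findall` collects group 1 from the one match (1 total).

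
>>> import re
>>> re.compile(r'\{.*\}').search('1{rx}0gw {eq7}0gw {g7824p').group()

The match spans [1:14] → '{rx}0gw {eq7}'.

'{rx}0gw {eq7}'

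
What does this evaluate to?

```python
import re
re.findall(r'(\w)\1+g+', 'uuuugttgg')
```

['u', 't']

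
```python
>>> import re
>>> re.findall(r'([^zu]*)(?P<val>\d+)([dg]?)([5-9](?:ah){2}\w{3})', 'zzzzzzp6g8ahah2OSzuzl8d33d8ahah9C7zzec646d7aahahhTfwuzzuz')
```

[('p', '6', 'g', '8ahah2OS'), ('l8d3', '3', 'd', '8ahah9C7')]

Pattern: zero or more of any character except [zu] (captured); then one or more of a digit (captured as 'val'); then optionally one of [dg] (captured); then a character in [5-9], then the literal 'ah' repeated 2 times, then exactly 3 of a word character (captured).
4 groups means each result is a tuple of 4 captured strings — 2 here.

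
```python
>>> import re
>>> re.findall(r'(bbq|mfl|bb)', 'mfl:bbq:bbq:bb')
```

The regex engine tests alternatives in the order written; an earlier branch that matches wins even if a later one would match more.
One capturing group, so `findall` returns just the captured substring from each match — 4 in all.

['mfl', 'bbq', 'bbq', 'bb']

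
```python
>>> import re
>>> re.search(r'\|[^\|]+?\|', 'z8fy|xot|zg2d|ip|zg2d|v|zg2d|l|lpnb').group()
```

`re.search` tries every starting position until one works.
The match spans [4:9] → '|xot|'.

'|xot|'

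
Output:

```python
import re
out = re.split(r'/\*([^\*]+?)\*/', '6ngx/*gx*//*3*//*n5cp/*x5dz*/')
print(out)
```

['6ngx', 'gx', '', '3', '/*n5cp', 'x5dz', '']

Matches to split on: at [4:10] → '/*gx*/'; at [10:15] → '/*3*/'; at [21:29] → '/*x5dz*/'.
With a capturing group present, the delimiter's captured portion is kept in the result list.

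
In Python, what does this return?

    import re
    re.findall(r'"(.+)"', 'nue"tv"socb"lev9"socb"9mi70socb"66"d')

['tv"socb"lev9"socb"9mi70socb"66']

Scanning left to right: at [3:35] match '"tv"socb"lev9"socb"9mi70socb"66"', group 1 = 'tv"socb"lev9"socb"9mi70socb"66'.
`findall` collects group 1 from the one match (1 total).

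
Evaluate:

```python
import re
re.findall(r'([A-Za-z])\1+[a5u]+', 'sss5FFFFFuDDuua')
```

After group 1 captures some text, `\1` only succeeds where that same text appears again.
Walking the string: at [0:4] match 'sss5', group 1 = 's'; at [4:10] match 'FFFFFu', group 1 = 'F'; at [10:15] match 'DDuua', group 1 = 'D'.
Because there's exactly one group, `findall` drops the full match and keeps group 1 from each hit.

['s', 'F', 'D']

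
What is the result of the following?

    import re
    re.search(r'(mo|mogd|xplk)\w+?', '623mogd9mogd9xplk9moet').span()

(3, 6)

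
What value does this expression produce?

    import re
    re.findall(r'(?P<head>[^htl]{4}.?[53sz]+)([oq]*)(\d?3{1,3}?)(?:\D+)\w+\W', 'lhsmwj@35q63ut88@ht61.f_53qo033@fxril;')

This matches exactly 4 of any character except [htl], then optionally any character, then one or more of one of [53sz] (captured as 'head'); then zero or more of one of [oq] (captured); then optionally a digit, then 1 to 3 of the literal '3' (lazy) (captured); then one or more of a non-digit (non-capturing group); then one or more of a word character, then a non-word character.
Walking the string: at [2:17] match 'smwj@35q63ut88@', groups = ('smwj@35', 'q', '63'); at [19:38] match '61.f_53qo033@fxril;', groups = ('61.f_53', 'qo', '033').
`findall` packs the 3 group values into a tuple for every match.

[('smwj@35', 'q', '63'), ('61.f_53', 'qo', '033')]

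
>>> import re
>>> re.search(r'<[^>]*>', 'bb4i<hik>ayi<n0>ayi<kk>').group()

Unlike `match`, `search` isn't anchored — it looks for the pattern anywhere in the string.
The match spans [4:9] → '<hik>'.

'<hik>'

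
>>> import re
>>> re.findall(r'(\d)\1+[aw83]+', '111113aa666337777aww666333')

['1', '6', '7', '6']

`\1` is not a pattern — it's the concrete string captured by group 1, re-applied verbatim.
`findall` collects group 1 from each match (4 total).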